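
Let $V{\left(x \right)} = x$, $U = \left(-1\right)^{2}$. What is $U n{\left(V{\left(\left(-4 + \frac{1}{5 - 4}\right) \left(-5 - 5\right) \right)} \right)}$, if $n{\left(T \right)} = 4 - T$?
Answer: $-26$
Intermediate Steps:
$U = 1$
$U n{\left(V{\left(\left(-4 + \frac{1}{5 - 4}\right) \left(-5 - 5\right) \right)} \right)} = 1 \left(4 - \left(-4 + \frac{1}{5 - 4}\right) \left(-5 - 5\right)\right) = 1 \left(4 - \left(-4 + 1^{-1}\right) \left(-10\right)\right) = 1 \left(4 - \left(-4 + 1\right) \left(-10\right)\right) = 1 \left(4 - \left(-3\right) \left(-10\right)\right) = 1 \left(4 - 30\right) = 1 \left(-26\right) = -26$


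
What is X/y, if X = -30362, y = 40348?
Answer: -15181/20174 ≈ -0.75250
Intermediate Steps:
X/y = -30362/40348 = -30362*1/40348 = -15181/20174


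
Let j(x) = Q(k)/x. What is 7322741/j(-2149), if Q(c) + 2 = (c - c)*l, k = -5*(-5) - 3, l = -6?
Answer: 15736570409/2 ≈ 7.8683e+9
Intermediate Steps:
k = 22 (k = 25 - 3 = 22)
Q(c) = -2 (Q(c) = -2 + (c - c)*(-6) = -2 + 0*(-6) = -2 + 0 = -2)
j(x) = -2/x
7322741/j(-2149) = 7322741/((-2/(-2149))) = 7322741/((-2*(-1/2149))) = 7322741/(2/2149) = 7322741*(2149/2) = 15736570409/2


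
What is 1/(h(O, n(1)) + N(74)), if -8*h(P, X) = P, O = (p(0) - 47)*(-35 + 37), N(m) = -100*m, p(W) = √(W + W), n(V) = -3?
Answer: -4/29553 ≈ -0.00013535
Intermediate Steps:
p(W) = √2*√W (p(W) = √(2*W) = √2*√W)
O = -94 (O = (√2*√0 - 47)*(-35 + 37) = (√2*0 - 47)*2 = (0 - 47)*2 = -47*2 = -94)
h(P, X) = -P/8
1/(h(O, n(1)) + N(74)) = 1/(-⅛*(-94) - 100*74) = 1/(47/4 - 7400) = 1/(-29553/4) = -4/29553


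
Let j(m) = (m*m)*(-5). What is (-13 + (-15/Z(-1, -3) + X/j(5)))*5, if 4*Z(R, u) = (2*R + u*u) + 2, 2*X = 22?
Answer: -7408/75 ≈ -98.773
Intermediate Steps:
X = 11 (X = (1/2)*22 = 11)
j(m) = -5*m**2 (j(m) = m**2*(-5) = -5*m**2)
Z(R, u) = 1/2 + R/2 + u**2/4 (Z(R, u) = ((2*R + u*u) + 2)/4 = ((2*R + u**2) + 2)/4 = ((u**2 + 2*R) + 2)/4 = (2 + u**2 + 2*R)/4 = 1/2 + R/2 + u**2/4)
(-13 + (-15/Z(-1, -3) + X/j(5)))*5 = (-13 + (-15/(1/2 + (1/2)*(-1) + (1/4)*(-3)**2) + 11/((-5*5**2))))*5 = (-13 + (-15/(1/2 - 1/2 + (1/4)*9) + 11/((-5*25))))*5 = (-13 + (-15/(1/2 - 1/2 + 9/4) + 11/(-125)))*5 = (-13 + (-15/9/4 + 11*(-1/125)))*5 = (-13 + (-15*4/9 - 11/125))*5 = (-13 + (-20/3 - 11/125))*5 = (-13 - 2533/375)*5 = -7408/375*5 = -7408/75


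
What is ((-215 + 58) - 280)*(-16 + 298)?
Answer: -123234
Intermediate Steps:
((-215 + 58) - 280)*(-16 + 298) = (-157 - 280)*282 = -437*282 = -123234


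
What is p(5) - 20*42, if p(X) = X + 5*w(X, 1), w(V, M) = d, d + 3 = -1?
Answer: -855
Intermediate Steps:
d = -4 (d = -3 - 1 = -4)
w(V, M) = -4
p(X) = -20 + X (p(X) = X + 5*(-4) = X - 20 = -20 + X)
p(5) - 20*42 = (-20 + 5) - 20*42 = -15 - 840 = -855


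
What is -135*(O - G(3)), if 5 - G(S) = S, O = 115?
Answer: -15255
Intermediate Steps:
G(S) = 5 - S
-135*(O - G(3)) = -135*(115 - (5 - 1*3)) = -135*(115 - (5 - 3)) = -135*(115 - 1*2) = -135*(115 - 2) = -135*113 = -15255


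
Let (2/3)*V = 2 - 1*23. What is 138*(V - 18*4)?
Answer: -14283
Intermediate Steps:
V = -63/2 (V = 3*(2 - 1*23)/2 = 3*(2 - 23)/2 = (3/2)*(-21) = -63/2 ≈ -31.500)
138*(V - 18*4) = 138*(-63/2 - 18*4) = 138*(-63/2 - 72) = 138*(-207/2) = -14283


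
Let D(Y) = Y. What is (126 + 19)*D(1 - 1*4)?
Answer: -435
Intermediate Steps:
(126 + 19)*D(1 - 1*4) = (126 + 19)*(1 - 1*4) = 145*(1 - 4) = 145*(-3) = -435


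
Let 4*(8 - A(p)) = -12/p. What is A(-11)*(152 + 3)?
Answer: 13175/11 ≈ 1197.7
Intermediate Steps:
A(p) = 8 + 3/p (A(p) = 8 - (-3)/p = 8 + 3/p)
A(-11)*(152 + 3) = (8 + 3/(-11))*(152 + 3) = (8 + 3*(-1/11))*155 = (8 - 3/11)*155 = (85/11)*155 = 13175/11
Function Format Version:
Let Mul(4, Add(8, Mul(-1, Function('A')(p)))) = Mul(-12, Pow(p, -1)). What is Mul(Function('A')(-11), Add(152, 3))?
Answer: Rational(13175, 11) ≈ 1197.7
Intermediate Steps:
Function('A')(p) = Add(8, Mul(3, Pow(p, -1))) (Function('A')(p) = Add(8, Mul(Rational(-1, 4), Mul(-12, Pow(p, -1)))) = Add(8, Mul(3, Pow(p, -1))))
Mul(Function('A')(-11), Add(152, 3)) = Mul(Add(8, Mul(3, Pow(-11, -1))), Add(152, 3)) = Mul(Add(8, Mul(3, Rational(-1, 11))), 155) = Mul(Add(8, Rational(-3, 11)), 155) = Mul(Rational(85, 11), 155) = Rational(13175, 11)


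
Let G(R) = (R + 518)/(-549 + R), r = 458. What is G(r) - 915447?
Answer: -83306653/91 ≈ -9.1546e+5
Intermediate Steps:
G(R) = (518 + R)/(-549 + R)
G(r) - 915447 = (518 + 458)/(-549 + 458) - 915447 = 976/(-91) - 915447 = -1/91*976 - 915447 = -976/91 - 915447 = -83306653/91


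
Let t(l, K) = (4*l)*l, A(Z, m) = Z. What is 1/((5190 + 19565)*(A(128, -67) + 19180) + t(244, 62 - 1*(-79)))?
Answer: 1/478207684 ≈ 2.0911e-9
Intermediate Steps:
t(l, K) = 4*l**2
1/((5190 + 19565)*(A(128, -67) + 19180) + t(244, 62 - 1*(-79))) = 1/((5190 + 19565)*(128 + 19180) + 4*244**2) = 1/(24755*19308 + 4*59536) = 1/(477969540 + 238144) = 1/478207684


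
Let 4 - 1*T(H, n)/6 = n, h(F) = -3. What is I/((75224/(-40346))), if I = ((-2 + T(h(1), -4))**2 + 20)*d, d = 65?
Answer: -700204830/9403 ≈ -74466.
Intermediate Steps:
T(H, n) = 24 - 6*n
I = 138840 (I = ((-2 + (24 - 6*(-4)))**2 + 20)*65 = ((-2 + (24 + 24))**2 + 20)*65 = ((-2 + 48)**2 + 20)*65 = (46**2 + 20)*65 = (2116 + 20)*65 = 2136*65 = 138840)
I/((75224/(-40346))) = 138840/((75224/(-40346))) = 138840/((75224*(-1/40346))) = 138840/(-37612/20173) = 138840*(-20173/37612) = -700204830/9403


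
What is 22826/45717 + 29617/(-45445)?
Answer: -316672819/2077609065 ≈ -0.15242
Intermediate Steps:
22826/45717 + 29617/(-45445) = 22826*(1/45717) + 29617*(-1/45445) = 22826/45717 - 29617/45445 = -316672819/2077609065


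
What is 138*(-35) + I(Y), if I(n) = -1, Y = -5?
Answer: -4831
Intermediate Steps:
138*(-35) + I(Y) = 138*(-35) - 1 = -4830 - 1 = -4831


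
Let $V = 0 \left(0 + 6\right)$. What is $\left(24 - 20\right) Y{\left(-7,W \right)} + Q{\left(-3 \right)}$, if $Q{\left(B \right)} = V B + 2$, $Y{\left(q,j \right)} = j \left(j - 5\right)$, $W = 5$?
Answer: $2$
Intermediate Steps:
$V = 0$ ($V = 0 \cdot 6 = 0$)
$Y{\left(q,j \right)} = j \left(-5 + j\right)$
$Q{\left(B \right)} = 2$ ($Q{\left(B \right)} = 0 B + 2 = 0 + 2 = 2$)
$\left(24 - 20\right) Y{\left(-7,W \right)} + Q{\left(-3 \right)} = \left(24 - 20\right) 5 \left(-5 + 5\right) + 2 = \left(24 - 20\right) 5 \cdot 0 + 2 = \left(24 - 20\right) 0 + 2 = 4 \cdot 0 + 2 = 0 + 2 = 2$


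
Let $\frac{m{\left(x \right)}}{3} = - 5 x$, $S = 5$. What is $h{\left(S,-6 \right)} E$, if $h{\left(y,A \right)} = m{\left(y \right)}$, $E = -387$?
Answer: $29025$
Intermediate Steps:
$m{\left(x \right)} = - 15 x$ ($m{\left(x \right)} = 3 \left(- 5 x\right) = - 15 x$)
$h{\left(y,A \right)} = - 15 y$
$h{\left(S,-6 \right)} E = \left(-15\right) 5 \left(-387\right) = \left(-75\right) \left(-387\right) = 29025$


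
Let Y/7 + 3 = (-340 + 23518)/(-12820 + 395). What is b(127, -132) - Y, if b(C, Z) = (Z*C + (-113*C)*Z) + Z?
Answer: 3332509353/1775 ≈ 1.8775e+6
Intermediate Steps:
Y = -60453/1775 (Y = -21 + 7*((-340 + 23518)/(-12820 + 395)) = -21 + 7*(23178/(-12425)) = -21 + 7*(23178*(-1/12425)) = -21 + 7*(-23178/12425) = -21 - 23178/1775 = -60453/1775 ≈ -34.058)
b(C, Z) = Z - 112*C*Z (b(C, Z) = (C*Z - 113*C*Z) + Z = -112*C*Z + Z = Z - 112*C*Z)
b(127, -132) - Y = -132*(1 - 112*127) - 1*(-60453/1775) = -132*(1 - 14224) + 60453/1775 = -132*(-14223) + 60453/1775 = 1877436 + 60453/1775 = 3332509353/1775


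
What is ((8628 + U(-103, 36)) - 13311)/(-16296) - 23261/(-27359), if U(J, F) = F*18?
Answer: 163151607/148614088 ≈ 1.0978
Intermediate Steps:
U(J, F) = 18*F
((8628 + U(-103, 36)) - 13311)/(-16296) - 23261/(-27359) = ((8628 + 18*36) - 13311)/(-16296) - 23261/(-27359) = ((8628 + 648) - 13311)*(-1/16296) - 23261*(-1/27359) = (9276 - 13311)*(-1/16296) + 23261/27359 = -4035*(-1/16296) + 23261/27359 = 1345/5432 + 23261/27359 = 163151607/148614088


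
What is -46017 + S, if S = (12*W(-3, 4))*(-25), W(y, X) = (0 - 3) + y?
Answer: -44217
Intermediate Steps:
W(y, X) = -3 + y
S = 1800 (S = (12*(-3 - 3))*(-25) = (12*(-6))*(-25) = -72*(-25) = 1800)
-46017 + S = -46017 + 1800 = -44217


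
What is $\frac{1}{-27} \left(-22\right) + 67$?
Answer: $\frac{1831}{27} \approx 67.815$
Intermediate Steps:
$\frac{1}{-27} \left(-22\right) + 67 = \left(- \frac{1}{27}\right) \left(-22\right) + 67 = \frac{22}{27} + 67 = \frac{1831}{27}$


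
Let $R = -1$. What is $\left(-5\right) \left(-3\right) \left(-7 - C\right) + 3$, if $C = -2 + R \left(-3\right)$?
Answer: $-117$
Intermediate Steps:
$C = 1$ ($C = -2 - -3 = -2 + 3 = 1$)
$\left(-5\right) \left(-3\right) \left(-7 - C\right) + 3 = \left(-5\right) \left(-3\right) \left(-7 - 1\right) + 3 = 15 \left(-7 - 1\right) + 3 = 15 \left(-8\right) + 3 = -120 + 3 = -117$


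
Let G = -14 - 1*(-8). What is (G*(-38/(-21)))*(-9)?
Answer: 684/7 ≈ 97.714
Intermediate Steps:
G = -6 (G = -14 + 8 = -6)
(G*(-38/(-21)))*(-9) = -(-228)/(-21)*(-9) = -(-228)*(-1)/21*(-9) = -6*38/21*(-9) = -76/7*(-9) = 684/7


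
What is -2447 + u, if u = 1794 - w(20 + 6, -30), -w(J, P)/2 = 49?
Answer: -555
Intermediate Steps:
w(J, P) = -98 (w(J, P) = -2*49 = -98)
u = 1892 (u = 1794 - 1*(-98) = 1794 + 98 = 1892)
-2447 + u = -2447 + 1892 = -555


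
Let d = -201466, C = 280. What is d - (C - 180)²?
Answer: -211466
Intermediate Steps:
d - (C - 180)² = -201466 - (280 - 180)² = -201466 - 1*100² = -201466 - 1*10000 = -201466 - 10000 = -211466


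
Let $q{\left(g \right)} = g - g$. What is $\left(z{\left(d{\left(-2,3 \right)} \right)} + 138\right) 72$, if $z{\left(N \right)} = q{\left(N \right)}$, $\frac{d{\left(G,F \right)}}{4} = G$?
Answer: $9936$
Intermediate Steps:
$d{\left(G,F \right)} = 4 G$
$q{\left(g \right)} = 0$
$z{\left(N \right)} = 0$
$\left(z{\left(d{\left(-2,3 \right)} \right)} + 138\right) 72 = \left(0 + 138\right) 72 = 138 \cdot 72 = 9936$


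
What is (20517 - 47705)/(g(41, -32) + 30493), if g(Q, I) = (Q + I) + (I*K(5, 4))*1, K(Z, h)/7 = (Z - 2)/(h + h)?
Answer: -13594/15209 ≈ -0.89381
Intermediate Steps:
K(Z, h) = 7*(-2 + Z)/(2*h) (K(Z, h) = 7*((Z - 2)/(h + h)) = 7*((-2 + Z)/((2*h))) = 7*((-2 + Z)*(1/(2*h))) = 7*((-2 + Z)/(2*h)) = 7*(-2 + Z)/(2*h))
g(Q, I) = Q + 29*I/8 (g(Q, I) = (Q + I) + (I*((7/2)*(-2 + 5)/4))*1 = (I + Q) + (I*((7/2)*(¼)*3))*1 = (I + Q) + (I*(21/8))*1 = (I + Q) + (21*I/8)*1 = (I + Q) + 21*I/8 = Q + 29*I/8)
(20517 - 47705)/(g(41, -32) + 30493) = (20517 - 47705)/((41 + (29/8)*(-32)) + 30493) = -27188/((41 - 116) + 30493) = -27188/(-75 + 30493) = -27188/30418 = -27188*1/30418 = -13594/15209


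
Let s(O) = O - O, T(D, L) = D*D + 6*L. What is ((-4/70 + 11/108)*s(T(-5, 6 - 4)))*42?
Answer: 0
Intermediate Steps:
T(D, L) = D**2 + 6*L
s(O) = 0
((-4/70 + 11/108)*s(T(-5, 6 - 4)))*42 = ((-4/70 + 11/108)*0)*42 = ((-4*1/70 + 11*(1/108))*0)*42 = ((-2/35 + 11/108)*0)*42 = ((169/3780)*0)*42 = 0*42 = 0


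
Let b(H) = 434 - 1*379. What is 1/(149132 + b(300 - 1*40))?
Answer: 1/149187 ≈ 6.7030e-6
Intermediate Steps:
b(H) = 55 (b(H) = 434 - 379 = 55)
1/(149132 + b(300 - 1*40)) = 1/(149132 + 55) = 1/149187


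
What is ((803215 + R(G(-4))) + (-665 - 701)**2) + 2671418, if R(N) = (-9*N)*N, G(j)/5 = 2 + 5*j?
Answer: 5267689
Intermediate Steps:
G(j) = 10 + 25*j (G(j) = 5*(2 + 5*j) = 10 + 25*j)
R(N) = -9*N**2
((803215 + R(G(-4))) + (-665 - 701)**2) + 2671418 = ((803215 - 9*(10 + 25*(-4))**2) + (-665 - 701)**2) + 2671418 = ((803215 - 9*(10 - 100)**2) + (-1366)**2) + 2671418 = ((803215 - 9*(-90)**2) + 1865956) + 2671418 = ((803215 - 9*8100) + 1865956) + 2671418 = ((803215 - 72900) + 1865956) + 2671418 = (730315 + 1865956) + 2671418 = 2596271 + 2671418 = 5267689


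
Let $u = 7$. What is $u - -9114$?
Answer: $9121$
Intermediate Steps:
$u - -9114 = 7 - -9114 = 7 + 9114 = 9121$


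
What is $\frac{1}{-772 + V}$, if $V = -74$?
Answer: $- \frac{1}{846} \approx -0.001182$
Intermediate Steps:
$\frac{1}{-772 + V} = \frac{1}{-772 - 74} = \frac{1}{-846} = - \frac{1}{846}$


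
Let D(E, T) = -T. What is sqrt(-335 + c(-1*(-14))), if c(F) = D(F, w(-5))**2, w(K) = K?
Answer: I*sqrt(310) ≈ 17.607*I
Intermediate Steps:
c(F) = 25 (c(F) = (-1*(-5))**2 = 5**2 = 25)
sqrt(-335 + c(-1*(-14))) = sqrt(-335 + 25) = sqrt(-310) = I*sqrt(310)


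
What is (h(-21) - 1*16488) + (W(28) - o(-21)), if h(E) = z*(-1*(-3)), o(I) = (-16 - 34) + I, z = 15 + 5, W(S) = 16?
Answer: -16341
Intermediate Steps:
z = 20
o(I) = -50 + I
h(E) = 60 (h(E) = 20*(-1*(-3)) = 20*3 = 60)
(h(-21) - 1*16488) + (W(28) - o(-21)) = (60 - 1*16488) + (16 - (-50 - 21)) = (60 - 16488) + (16 - 1*(-71)) = -16428 + (16 + 71) = -16428 + 87 = -16341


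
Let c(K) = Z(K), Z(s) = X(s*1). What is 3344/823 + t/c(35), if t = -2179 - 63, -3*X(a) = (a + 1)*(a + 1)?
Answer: 1644887/177768 ≈ 9.2530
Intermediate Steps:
X(a) = -(1 + a)²/3 (X(a) = -(a + 1)*(a + 1)/3 = -(1 + a)*(1 + a)/3 = -(1 + a)²/3)
Z(s) = -(1 + s)²/3 (Z(s) = -(1 + s*1)²/3 = -(1 + s)²/3)
t = -2242
c(K) = -(1 + K)²/3
3344/823 + t/c(35) = 3344/823 - 2242*(-3/(1 + 35)²) = 3344*(1/823) - 2242/((-⅓*36²)) = 3344/823 - 2242/((-⅓*1296)) = 3344/823 - 2242/(-432) = 3344/823 - 2242*(-1/432) = 3344/823 + 1121/216 = 1644887/177768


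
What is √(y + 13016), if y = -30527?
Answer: I*√17511 ≈ 132.33*I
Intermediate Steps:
√(y + 13016) = √(-30527 + 13016) = √(-17511) = I*√17511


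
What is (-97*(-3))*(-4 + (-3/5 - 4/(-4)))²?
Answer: 94284/25 ≈ 3771.4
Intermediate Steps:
(-97*(-3))*(-4 + (-3/5 - 4/(-4)))² = 291*(-4 + (-3*⅕ - 4*(-¼)))² = 291*(-4 + (-⅗ + 1))² = 291*(-4 + ⅖)² = 291*(-18/5)² = 291*(324/25) = 94284/25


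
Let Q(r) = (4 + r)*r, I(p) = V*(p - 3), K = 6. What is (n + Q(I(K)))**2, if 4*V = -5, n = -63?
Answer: 1046529/256 ≈ 4088.0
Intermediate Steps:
V = -5/4 (V = (1/4)*(-5) = -5/4 ≈ -1.2500)
I(p) = 15/4 - 5*p/4 (I(p) = -5*(p - 3)/4 = -5*(-3 + p)/4 = 15/4 - 5*p/4)
Q(r) = r*(4 + r)
(n + Q(I(K)))**2 = (-63 + (15/4 - 5/4*6)*(4 + (15/4 - 5/4*6)))**2 = (-63 + (15/4 - 15/2)*(4 + (15/4 - 15/2)))**2 = (-63 - 15*(4 - 15/4)/4)**2 = (-63 - 15/4*1/4)**2 = (-63 - 15/16)**2 = (-1023/16)**2 = 1046529/256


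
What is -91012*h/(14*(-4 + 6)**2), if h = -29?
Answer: 659837/14 ≈ 47131.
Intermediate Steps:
-91012*h/(14*(-4 + 6)**2) = -91012*(-29/(14*(-4 + 6)**2)) = -91012/(-1/29*14*2**2) = -91012/((-14/29*4)) = -91012/(-56/29) = -91012*(-29/56) = 659837/14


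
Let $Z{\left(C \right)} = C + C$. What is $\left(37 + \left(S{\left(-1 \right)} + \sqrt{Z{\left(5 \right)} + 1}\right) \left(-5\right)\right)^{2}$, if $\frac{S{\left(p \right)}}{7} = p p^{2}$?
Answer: $5459 - 720 \sqrt{11} \approx 3071.0$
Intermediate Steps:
$Z{\left(C \right)} = 2 C$
$S{\left(p \right)} = 7 p^{3}$ ($S{\left(p \right)} = 7 p p^{2} = 7 p^{3}$)
$\left(37 + \left(S{\left(-1 \right)} + \sqrt{Z{\left(5 \right)} + 1}\right) \left(-5\right)\right)^{2} = \left(37 + \left(7 \left(-1\right)^{3} + \sqrt{2 \cdot 5 + 1}\right) \left(-5\right)\right)^{2} = \left(37 + \left(7 \left(-1\right) + \sqrt{10 + 1}\right) \left(-5\right)\right)^{2} = \left(37 + \left(-7 + \sqrt{11}\right) \left(-5\right)\right)^{2} = \left(37 + \left(35 - 5 \sqrt{11}\right)\right)^{2} = \left(72 - 5 \sqrt{11}\right)^{2}$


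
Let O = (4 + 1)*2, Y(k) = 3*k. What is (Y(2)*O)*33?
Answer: 1980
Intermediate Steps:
O = 10 (O = 5*2 = 10)
(Y(2)*O)*33 = ((3*2)*10)*33 = (6*10)*33 = 60*33 = 1980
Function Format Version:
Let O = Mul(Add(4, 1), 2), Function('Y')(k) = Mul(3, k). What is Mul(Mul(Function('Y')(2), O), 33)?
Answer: 1980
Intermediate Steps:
O = 10 (O = Mul(5, 2) = 10)
Mul(Mul(Function('Y')(2), O), 33) = Mul(Mul(Mul(3, 2), 10), 33) = Mul(Mul(6, 10), 33) = Mul(60, 33) = 1980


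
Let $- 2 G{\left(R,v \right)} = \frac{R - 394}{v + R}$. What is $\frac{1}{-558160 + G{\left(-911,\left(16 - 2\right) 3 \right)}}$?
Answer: $- \frac{1738}{970083385} \approx -1.7916 \cdot 10^{-6}$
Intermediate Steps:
$G{\left(R,v \right)} = - \frac{-394 + R}{2 \left(R + v\right)}$ ($G{\left(R,v \right)} = - \frac{\left(R - 394\right) \frac{1}{v + R}}{2} = - \frac{\left(-394 + R\right) \frac{1}{R + v}}{2} = - \frac{\frac{1}{R + v} \left(-394 + R\right)}{2} = - \frac{-394 + R}{2 \left(R + v\right)}$)
$\frac{1}{-558160 + G{\left(-911,\left(16 - 2\right) 3 \right)}} = \frac{1}{-558160 + \frac{197 - - \frac{911}{2}}{-911 + \left(16 - 2\right) 3}} = \frac{1}{-558160 + \frac{197 + \frac{911}{2}}{-911 + 14 \cdot 3}} = \frac{1}{-558160 + \frac{1}{-911 + 42} \cdot \frac{1305}{2}} = \frac{1}{-558160 + \frac{1}{-869} \cdot \frac{1305}{2}} = \frac{1}{-558160 - \frac{1305}{1738}} = \frac{1}{- \frac{970083385}{1738}} = - \frac{1738}{970083385}$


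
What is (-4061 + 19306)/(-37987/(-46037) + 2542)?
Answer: 701834065/117064041 ≈ 5.9953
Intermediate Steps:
(-4061 + 19306)/(-37987/(-46037) + 2542) = 15245/(-37987*(-1/46037) + 2542) = 15245/(37987/46037 + 2542) = 15245/(117064041/46037) = 15245*(46037/117064041) = 701834065/117064041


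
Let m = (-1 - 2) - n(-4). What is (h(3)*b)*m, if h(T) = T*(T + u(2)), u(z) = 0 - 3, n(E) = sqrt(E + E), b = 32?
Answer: 0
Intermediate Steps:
n(E) = sqrt(2)*sqrt(E) (n(E) = sqrt(2*E) = sqrt(2)*sqrt(E))
m = -3 - 2*I*sqrt(2) (m = (-1 - 2) - sqrt(2)*sqrt(-4) = -3 - sqrt(2)*2*I = -3 - 2*I*sqrt(2) ≈ -3.0 - 2.8284*I)
u(z) = -3
h(T) = T*(-3 + T) (h(T) = T*(T - 3) = T*(-3 + T))
(h(3)*b)*m = ((3*(-3 + 3))*32)*(-3 - 2*I*sqrt(2)) = ((3*0)*32)*(-3 - 2*I*sqrt(2)) = (0*32)*(-3 - 2*I*sqrt(2)) = 0*(-3 - 2*I*sqrt(2)) = 0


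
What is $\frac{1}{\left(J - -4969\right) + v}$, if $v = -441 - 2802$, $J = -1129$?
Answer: $\frac{1}{597} \approx 0.001675$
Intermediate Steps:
$v = -3243$ ($v = -441 - 2802 = -3243$)
$\frac{1}{\left(J - -4969\right) + v} = \frac{1}{\left(-1129 - -4969\right) - 3243} = \frac{1}{\left(-1129 + 4969\right) - 3243} = \frac{1}{3840 - 3243} = \frac{1}{597}$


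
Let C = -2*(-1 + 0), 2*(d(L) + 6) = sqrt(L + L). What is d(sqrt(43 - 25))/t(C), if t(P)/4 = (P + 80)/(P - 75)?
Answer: 219/164 - 73*2**(3/4)*sqrt(3)/656 ≈ 1.0112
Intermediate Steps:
d(L) = -6 + sqrt(2)*sqrt(L)/2 (d(L) = -6 + sqrt(L + L)/2 = -6 + sqrt(2*L)/2 = -6 + (sqrt(2)*sqrt(L))/2 = -6 + sqrt(2)*sqrt(L)/2)
C = 2 (C = -2*(-1) = 2)
t(P) = 4*(80 + P)/(-75 + P) (t(P) = 4*((P + 80)/(P - 75)) = 4*((80 + P)/(-75 + P)) = 4*(80 + P)/(-75 + P))
d(sqrt(43 - 25))/t(C) = (-6 + sqrt(2)*sqrt(sqrt(43 - 25))/2)/((4*(80 + 2)/(-75 + 2))) = (-6 + sqrt(2)*sqrt(sqrt(18))/2)/((4*82/(-73))) = (-6 + sqrt(2)*sqrt(3*sqrt(2))/2)/((4*(-1/73)*82)) = (-6 + sqrt(2)*(2**(1/4)*sqrt(3))/2)/(-328/73) = (-6 + 2**(3/4)*sqrt(3)/2)*(-73/328) = 219/164 - 73*2**(3/4)*sqrt(3)/656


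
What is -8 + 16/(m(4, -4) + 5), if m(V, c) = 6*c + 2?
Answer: -152/17 ≈ -8.9412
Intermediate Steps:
m(V, c) = 2 + 6*c
-8 + 16/(m(4, -4) + 5) = -8 + 16/((2 + 6*(-4)) + 5) = -8 + 16/((2 - 24) + 5) = -8 + 16/(-22 + 5) = -8 + 16/(-17) = -8 + 16*(-1/17) = -8 - 16/17 = -152/17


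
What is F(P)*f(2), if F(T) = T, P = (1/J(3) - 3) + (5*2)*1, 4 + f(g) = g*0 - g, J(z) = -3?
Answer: -40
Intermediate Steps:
f(g) = -4 - g (f(g) = -4 + (g*0 - g) = -4 + (0 - g) = -4 - g)
P = 20/3 (P = (1/(-3) - 3) + (5*2)*1 = (-⅓ - 3) + 10*1 = -10/3 + 10 = 20/3 ≈ 6.6667)
F(P)*f(2) = 20*(-4 - 1*2)/3 = 20*(-4 - 2)/3 = (20/3)*(-6) = -40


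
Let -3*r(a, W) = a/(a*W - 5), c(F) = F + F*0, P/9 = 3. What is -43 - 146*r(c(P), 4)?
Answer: -3115/103 ≈ -30.243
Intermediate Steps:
P = 27 (P = 9*3 = 27)
c(F) = F (c(F) = F + 0 = F)
r(a, W) = -a/(3*(-5 + W*a)) (r(a, W) = -a/(3*(a*W - 5)) = -a/(3*(W*a - 5)) = -a/(3*(-5 + W*a)))
-43 - 146*r(c(P), 4) = -43 - (-146)*27/(-15 + 3*4*27) = -43 - (-146)*27/(-15 + 324) = -43 - (-146)*27/309 = -43 - 146*(-9/103) = -43 + 1314/103 = -3115/103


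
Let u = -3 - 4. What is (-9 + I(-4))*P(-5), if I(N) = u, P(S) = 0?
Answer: 0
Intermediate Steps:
u = -7
I(N) = -7
(-9 + I(-4))*P(-5) = (-9 - 7)*0 = -16*0 = 0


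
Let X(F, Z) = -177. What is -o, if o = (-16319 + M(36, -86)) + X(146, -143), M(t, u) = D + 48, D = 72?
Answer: 16376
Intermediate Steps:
M(t, u) = 120 (M(t, u) = 72 + 48 = 120)
o = -16376 (o = (-16319 + 120) - 177 = -16199 - 177 = -16376)
-o = -1*(-16376) = 16376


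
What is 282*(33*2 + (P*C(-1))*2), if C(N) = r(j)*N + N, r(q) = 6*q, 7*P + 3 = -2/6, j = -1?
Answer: 120884/7 ≈ 17269.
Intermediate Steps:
P = -10/21 (P = -3/7 + (-2/6)/7 = -3/7 + (-2*⅙)/7 = -3/7 + (⅐)*(-⅓) = -3/7 - 1/21 = -10/21 ≈ -0.47619)
C(N) = -5*N (C(N) = (6*(-1))*N + N = -6*N + N = -5*N)
282*(33*2 + (P*C(-1))*2) = 282*(33*2 - (-50)*(-1)/21*2) = 282*(66 - 10/21*5*2) = 282*(66 - 50/21*2) = 282*(66 - 100/21) = 282*(1286/21) = 120884/7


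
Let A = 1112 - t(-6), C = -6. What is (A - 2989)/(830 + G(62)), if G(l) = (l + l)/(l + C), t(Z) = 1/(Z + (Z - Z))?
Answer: -78827/34953 ≈ -2.2552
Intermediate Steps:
t(Z) = 1/Z (t(Z) = 1/(Z + 0) = 1/Z)
A = 6673/6 (A = 1112 - 1/(-6) = 1112 - 1*(-1/6) = 1112 + 1/6 = 6673/6 ≈ 1112.2)
G(l) = 2*l/(-6 + l) (G(l) = (l + l)/(l - 6) = (2*l)/(-6 + l) = 2*l/(-6 + l))
(A - 2989)/(830 + G(62)) = (6673/6 - 2989)/(830 + 2*62/(-6 + 62)) = -11261/(6*(830 + 2*62/56)) = -11261/(6*(830 + 2*62*(1/56))) = -11261/(6*(830 + 31/14)) = -11261/(6*11651/14) = -11261/6*14/11651 = -78827/34953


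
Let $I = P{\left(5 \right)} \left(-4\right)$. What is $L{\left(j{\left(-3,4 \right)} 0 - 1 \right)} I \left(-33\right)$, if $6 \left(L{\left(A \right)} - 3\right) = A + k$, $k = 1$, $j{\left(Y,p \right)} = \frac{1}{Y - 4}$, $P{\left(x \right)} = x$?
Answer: $1980$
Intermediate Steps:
$j{\left(Y,p \right)} = \frac{1}{-4 + Y}$
$I = -20$ ($I = 5 \left(-4\right) = -20$)
$L{\left(A \right)} = \frac{19}{6} + \frac{A}{6}$ ($L{\left(A \right)} = 3 + \frac{A + 1}{6} = 3 + \frac{1 + A}{6} = 3 + \left(\frac{1}{6} + \frac{A}{6}\right) = \frac{19}{6} + \frac{A}{6}$)
$L{\left(j{\left(-3,4 \right)} 0 - 1 \right)} I \left(-33\right) = \left(\frac{19}{6} + \frac{\frac{1}{-4 - 3} \cdot 0 - 1}{6}\right) \left(-20\right) \left(-33\right) = \left(\frac{19}{6} + \frac{\frac{1}{-7} \cdot 0 - 1}{6}\right) \left(-20\right) \left(-33\right) = \left(\frac{19}{6} + \frac{\left(- \frac{1}{7}\right) 0 - 1}{6}\right) \left(-20\right) \left(-33\right) = \left(\frac{19}{6} + \frac{0 - 1}{6}\right) \left(-20\right) \left(-33\right) = \left(\frac{19}{6} + \frac{1}{6} \left(-1\right)\right) \left(-20\right) \left(-33\right) = \left(\frac{19}{6} - \frac{1}{6}\right) \left(-20\right) \left(-33\right) = 3 \left(-20\right) \left(-33\right) = \left(-60\right) \left(-33\right) = 1980$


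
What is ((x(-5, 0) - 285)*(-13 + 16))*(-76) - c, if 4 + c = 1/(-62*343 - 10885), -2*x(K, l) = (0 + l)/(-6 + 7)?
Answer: 2089300585/32151 ≈ 64984.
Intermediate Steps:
x(K, l) = -l/2 (x(K, l) = -(0 + l)/(2*(-6 + 7)) = -l/(2*1) = -l/2)
c = -128605/32151 (c = -4 + 1/(-62*343 - 10885) = -4 + 1/(-21266 - 10885) = -4 + 1/(-32151) = -4 - 1/32151 = -128605/32151 ≈ -4.0000)
((x(-5, 0) - 285)*(-13 + 16))*(-76) - c = ((-½*0 - 285)*(-13 + 16))*(-76) - 1*(-128605/32151) = ((0 - 285)*3)*(-76) + 128605/32151 = -285*3*(-76) + 128605/32151 = -855*(-76) + 128605/32151 = 64980 + 128605/32151 = 2089300585/32151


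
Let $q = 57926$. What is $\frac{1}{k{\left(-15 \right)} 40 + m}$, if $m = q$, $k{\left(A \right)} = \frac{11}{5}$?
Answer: $\frac{1}{58014} \approx 1.7237 \cdot 10^{-5}$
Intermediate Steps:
$k{\left(A \right)} = \frac{11}{5}$ ($k{\left(A \right)} = 11 \cdot \frac{1}{5} = \frac{11}{5}$)
$m = 57926$
$\frac{1}{k{\left(-15 \right)} 40 + m} = \frac{1}{\frac{11}{5} \cdot 40 + 57926} = \frac{1}{88 + 57926} = \frac{1}{58014}$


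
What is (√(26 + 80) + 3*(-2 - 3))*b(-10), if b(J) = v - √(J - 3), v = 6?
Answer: -(6 - I*√13)*(15 - √106) ≈ -28.226 + 16.962*I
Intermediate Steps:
b(J) = 6 - √(-3 + J) (b(J) = 6 - √(J - 3) = 6 - √(-3 + J))
(√(26 + 80) + 3*(-2 - 3))*b(-10) = (√(26 + 80) + 3*(-2 - 3))*(6 - √(-3 - 10)) = (√106 + 3*(-5))*(6 - √(-13)) = (√106 - 15)*(6 - I*√13) = (-15 + √106)*(6 - I*√13)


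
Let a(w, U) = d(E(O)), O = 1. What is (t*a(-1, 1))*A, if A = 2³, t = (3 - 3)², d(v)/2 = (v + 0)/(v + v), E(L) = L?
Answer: 0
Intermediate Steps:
d(v) = 1 (d(v) = 2*((v + 0)/(v + v)) = 2*(v/((2*v))) = 2*(v*(1/(2*v))) = 2*(½) = 1)
a(w, U) = 1
t = 0 (t = 0² = 0)
A = 8
(t*a(-1, 1))*A = (0*1)*8 = 0*8 = 0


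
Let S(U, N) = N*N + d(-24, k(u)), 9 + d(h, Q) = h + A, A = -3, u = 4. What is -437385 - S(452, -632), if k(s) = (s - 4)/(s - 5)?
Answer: -836773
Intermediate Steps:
k(s) = (-4 + s)/(-5 + s)
d(h, Q) = -12 + h (d(h, Q) = -9 + (h - 3) = -9 + (-3 + h) = -12 + h)
S(U, N) = -36 + N**2 (S(U, N) = N*N + (-12 - 24) = N**2 - 36 = -36 + N**2)
-437385 - S(452, -632) = -437385 - (-36 + (-632)**2) = -437385 - (-36 + 399424) = -437385 - 1*399388 = -437385 - 399388 = -836773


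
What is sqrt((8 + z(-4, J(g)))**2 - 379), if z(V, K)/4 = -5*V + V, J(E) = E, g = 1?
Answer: 31*sqrt(5) ≈ 69.318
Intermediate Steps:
z(V, K) = -16*V (z(V, K) = 4*(-5*V + V) = 4*(-4*V) = -16*V)
sqrt((8 + z(-4, J(g)))**2 - 379) = sqrt((8 - 16*(-4))**2 - 379) = sqrt((8 + 64)**2 - 379) = sqrt(72**2 - 379) = sqrt(5184 - 379) = sqrt(4805) = 31*sqrt(5)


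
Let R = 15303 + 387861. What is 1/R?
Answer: 1/403164 ≈ 2.4804e-6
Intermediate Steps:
R = 403164
1/R = 1/403164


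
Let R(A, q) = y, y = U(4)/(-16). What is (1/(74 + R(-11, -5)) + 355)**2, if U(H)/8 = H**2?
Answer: 549011761/4356 ≈ 1.2604e+5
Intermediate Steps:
U(H) = 8*H**2
y = -8 (y = (8*4**2)/(-16) = (8*16)*(-1/16) = 128*(-1/16) = -8)
R(A, q) = -8
(1/(74 + R(-11, -5)) + 355)**2 = (1/(74 - 8) + 355)**2 = (1/66 + 355)**2 = (23431/66)**2 = 549011761/4356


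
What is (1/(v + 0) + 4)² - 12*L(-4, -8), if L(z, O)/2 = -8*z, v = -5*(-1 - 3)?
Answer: -300639/400 ≈ -751.60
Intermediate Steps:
v = 20 (v = -5*(-4) = 20)
L(z, O) = -16*z (L(z, O) = 2*(-8*z) = -16*z)
(1/(v + 0) + 4)² - 12*L(-4, -8) = (1/(20 + 0) + 4)² - (-192)*(-4) = (1/20 + 4)² - 12*64 = (1/20 + 4)² - 768 = (81/20)² - 768 = 6561/400 - 768 = -300639/400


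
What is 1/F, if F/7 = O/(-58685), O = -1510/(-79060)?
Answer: -463963610/1057 ≈ -4.3894e+5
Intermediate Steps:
O = 151/7906 (O = -1510*(-1/79060) = 151/7906 ≈ 0.019099)
F = -1057/463963610 (F = 7*((151/7906)/(-58685)) = 7*((151/7906)*(-1/58685)) = 7*(-151/463963610) = -1057/463963610 ≈ -2.2782e-6)
1/F = 1/(-1057/463963610) = -463963610/1057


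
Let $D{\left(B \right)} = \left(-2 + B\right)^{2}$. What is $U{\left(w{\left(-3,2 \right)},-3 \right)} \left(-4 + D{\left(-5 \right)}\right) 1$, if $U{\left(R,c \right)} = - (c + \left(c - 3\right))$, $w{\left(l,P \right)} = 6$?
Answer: $405$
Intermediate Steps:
$U{\left(R,c \right)} = 3 - 2 c$ ($U{\left(R,c \right)} = - (c + \left(c - 3\right)) = - (c + \left(-3 + c\right)) = - (-3 + 2 c) = 3 - 2 c$)
$U{\left(w{\left(-3,2 \right)},-3 \right)} \left(-4 + D{\left(-5 \right)}\right) 1 = \left(3 - -6\right) \left(-4 + \left(-2 - 5\right)^{2}\right) 1 = \left(3 + 6\right) \left(-4 + \left(-7\right)^{2}\right) 1 = 9 \left(-4 + 49\right) 1 = 9 \cdot 45 \cdot 1 = 405 \cdot 1 = 405$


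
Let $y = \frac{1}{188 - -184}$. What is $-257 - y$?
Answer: $- \frac{95605}{372} \approx -257.0$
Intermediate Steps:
$y = \frac{1}{372}$ ($y = \frac{1}{188 + 184} = \frac{1}{372} \approx 0.0026882$)
$-257 - y = -257 - \frac{1}{372} = - \frac{95605}{372}$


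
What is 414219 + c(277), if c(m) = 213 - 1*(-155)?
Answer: 414587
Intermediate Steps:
c(m) = 368 (c(m) = 213 + 155 = 368)
414219 + c(277) = 414219 + 368 = 414587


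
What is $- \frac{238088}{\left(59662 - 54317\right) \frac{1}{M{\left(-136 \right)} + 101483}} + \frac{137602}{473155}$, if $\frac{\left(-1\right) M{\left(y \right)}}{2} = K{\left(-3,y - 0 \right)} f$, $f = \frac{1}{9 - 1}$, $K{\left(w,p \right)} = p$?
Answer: $- \frac{2287229182589438}{505802695} \approx -4.522 \cdot 10^{6}$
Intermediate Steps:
$f = \frac{1}{8} \approx 0.125$
$M{\left(y \right)} = - \frac{y}{4}$ ($M{\left(y \right)} = - 2 \left(y - 0\right) \frac{1}{8} = - 2 \left(y + 0\right) \frac{1}{8} = - 2 y \frac{1}{8} = - 2 \frac{y}{8} = - \frac{y}{4}$)
$- \frac{238088}{\left(59662 - 54317\right) \frac{1}{M{\left(-136 \right)} + 101483}} + \frac{137602}{473155} = - \frac{238088}{\left(59662 - 54317\right) \frac{1}{\left(- \frac{1}{4}\right) \left(-136\right) + 101483}} + \frac{137602}{473155} = - \frac{238088}{5345 \frac{1}{34 + 101483}} + 137602 \cdot \frac{1}{473155} = - \frac{238088}{5345 \cdot \frac{1}{101517}} + \frac{137602}{473155} = - \frac{238088}{\frac{5345}{101517}} + \frac{137602}{473155} = \left(-238088\right) \frac{101517}{5345} + \frac{137602}{473155} = - \frac{24169979496}{5345} + \frac{137602}{473155} = - \frac{2287229182589438}{505802695}$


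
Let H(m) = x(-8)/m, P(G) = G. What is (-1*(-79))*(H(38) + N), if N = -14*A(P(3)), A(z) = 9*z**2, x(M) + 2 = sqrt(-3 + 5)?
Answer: -1702213/19 + 79*sqrt(2)/38 ≈ -89587.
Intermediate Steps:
x(M) = -2 + sqrt(2) (x(M) = -2 + sqrt(-3 + 5) = -2 + sqrt(2))
H(m) = (-2 + sqrt(2))/m
N = -1134 (N = -126*3**2 = -126*9 = -14*81 = -1134)
(-1*(-79))*(H(38) + N) = (-1*(-79))*((-2 + sqrt(2))/38 - 1134) = 79*((-2 + sqrt(2))/38 - 1134) = 79*((-1/19 + sqrt(2)/38) - 1134) = 79*(-21547/19 + sqrt(2)/38) = -1702213/19 + 79*sqrt(2)/38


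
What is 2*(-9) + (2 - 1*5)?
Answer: -21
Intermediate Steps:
2*(-9) + (2 - 1*5) = -18 + (2 - 5) = -18 - 3 = -21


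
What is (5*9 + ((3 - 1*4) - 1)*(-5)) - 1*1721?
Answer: -1666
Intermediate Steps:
(5*9 + ((3 - 1*4) - 1)*(-5)) - 1*1721 = (45 + ((3 - 4) - 1)*(-5)) - 1721 = (45 + (-1 - 1)*(-5)) - 1721 = (45 - 2*(-5)) - 1721 = (45 + 10) - 1721 = 55 - 1721 = -1666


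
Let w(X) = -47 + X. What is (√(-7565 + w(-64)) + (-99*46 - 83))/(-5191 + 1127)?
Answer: 4637/4064 - I*√1919/2032 ≈ 1.141 - 0.021558*I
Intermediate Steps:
(√(-7565 + w(-64)) + (-99*46 - 83))/(-5191 + 1127) = (√(-7565 + (-47 - 64)) + (-99*46 - 83))/(-5191 + 1127) = (√(-7565 - 111) + (-4554 - 83))/(-4064) = (√(-7676) - 4637)*(-1/4064) = (2*I*√1919 - 4637)*(-1/4064) = (-4637 + 2*I*√1919)*(-1/4064) = 4637/4064 - I*√1919/2032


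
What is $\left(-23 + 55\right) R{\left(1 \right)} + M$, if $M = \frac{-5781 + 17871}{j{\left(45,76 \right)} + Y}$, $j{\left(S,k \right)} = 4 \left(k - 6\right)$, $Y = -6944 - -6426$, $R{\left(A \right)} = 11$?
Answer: $\frac{35843}{119} \approx 301.2$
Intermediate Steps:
$Y = -518$ ($Y = -6944 + 6426 = -518$)
$j{\left(S,k \right)} = -24 + 4 k$ ($j{\left(S,k \right)} = 4 \left(-6 + k\right) = -24 + 4 k$)
$M = - \frac{6045}{119}$ ($M = \frac{-5781 + 17871}{\left(-24 + 4 \cdot 76\right) - 518} = \frac{12090}{\left(-24 + 304\right) - 518} = \frac{12090}{280 - 518} = \frac{12090}{-238} = 12090 \left(- \frac{1}{238}\right) = - \frac{6045}{119} \approx -50.798$)
$\left(-23 + 55\right) R{\left(1 \right)} + M = \left(-23 + 55\right) 11 - \frac{6045}{119} = 32 \cdot 11 - \frac{6045}{119} = 352 - \frac{6045}{119} = \frac{35843}{119}$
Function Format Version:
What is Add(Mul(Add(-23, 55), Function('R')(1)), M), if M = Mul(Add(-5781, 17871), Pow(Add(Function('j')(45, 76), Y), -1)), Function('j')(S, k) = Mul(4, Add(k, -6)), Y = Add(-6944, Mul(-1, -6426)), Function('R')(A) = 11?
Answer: Rational(35843, 119) ≈ 301.20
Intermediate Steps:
Y = -518 (Y = Add(-6944, 6426) = -518)
Function('j')(S, k) = Add(-24, Mul(4, k)) (Function('j')(S, k) = Mul(4, Add(-6, k)) = Add(-24, Mul(4, k)))
M = Rational(-6045, 119) (M = Mul(Add(-5781, 17871), Pow(Add(Add(-24, Mul(4, 76)), -518), -1)) = Mul(12090, Pow(Add(Add(-24, 304), -518), -1)) = Mul(12090, Pow(Add(280, -518), -1)) = Mul(12090, Pow(-238, -1)) = Mul(12090, Rational(-1, 238)) = Rational(-6045, 119) ≈ -50.798)
Add(Mul(Add(-23, 55), Function('R')(1)), M) = Add(Mul(Add(-23, 55), 11), Rational(-6045, 119)) = Add(Mul(32, 11), Rational(-6045, 119)) = Add(352, Rational(-6045, 119)) = Rational(35843, 119)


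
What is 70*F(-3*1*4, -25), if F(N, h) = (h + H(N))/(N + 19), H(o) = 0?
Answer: -250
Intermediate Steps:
F(N, h) = h/(19 + N) (F(N, h) = (h + 0)/(N + 19) = h/(19 + N))
70*F(-3*1*4, -25) = 70*(-25/(19 - 3*1*4)) = 70*(-25/(19 - 3*4)) = 70*(-25/(19 - 12)) = 70*(-25/7) = -250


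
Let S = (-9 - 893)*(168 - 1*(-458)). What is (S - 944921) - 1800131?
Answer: -3309704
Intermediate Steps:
S = -564652 (S = -902*(168 + 458) = -902*626 = -564652)
(S - 944921) - 1800131 = (-564652 - 944921) - 1800131 = -1509573 - 1800131 = -3309704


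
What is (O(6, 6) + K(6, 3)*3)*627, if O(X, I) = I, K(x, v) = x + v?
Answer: 20691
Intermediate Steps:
K(x, v) = v + x
(O(6, 6) + K(6, 3)*3)*627 = (6 + (3 + 6)*3)*627 = (6 + 9*3)*627 = (6 + 27)*627 = 33*627 = 20691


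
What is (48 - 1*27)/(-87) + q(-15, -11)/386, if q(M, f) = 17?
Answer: -2209/11194 ≈ -0.19734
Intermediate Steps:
(48 - 1*27)/(-87) + q(-15, -11)/386 = (48 - 1*27)/(-87) + 17/386 = (48 - 27)*(-1/87) + 17*(1/386) = 21*(-1/87) + 17/386 = -7/29 + 17/386 = -2209/11194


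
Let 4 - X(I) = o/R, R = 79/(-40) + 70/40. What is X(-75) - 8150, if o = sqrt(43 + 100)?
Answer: -8146 + 40*sqrt(143)/9 ≈ -8092.9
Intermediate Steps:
o = sqrt(143) ≈ 11.958
R = -9/40 (R = 79*(-1/40) + 70*(1/40) = -79/40 + 7/4 = -9/40 ≈ -0.22500)
X(I) = 4 + 40*sqrt(143)/9 (X(I) = 4 - sqrt(143)/(-9/40) = 4 - sqrt(143)*(-40)/9 = 4 - (-40)*sqrt(143)/9 = 4 + 40*sqrt(143)/9)
X(-75) - 8150 = (4 + 40*sqrt(143)/9) - 8150 = -8146 + 40*sqrt(143)/9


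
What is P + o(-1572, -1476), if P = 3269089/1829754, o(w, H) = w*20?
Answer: -57524196671/1829754 ≈ -31438.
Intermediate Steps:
o(w, H) = 20*w
P = 3269089/1829754 (P = 3269089*(1/1829754) = 3269089/1829754 ≈ 1.7866)
P + o(-1572, -1476) = 3269089/1829754 + 20*(-1572) = 3269089/1829754 - 31440 = -57524196671/1829754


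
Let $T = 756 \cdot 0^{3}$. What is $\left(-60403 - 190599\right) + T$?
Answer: $-251002$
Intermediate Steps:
$T = 0$ ($T = 756 \cdot 0 = 0$)
$\left(-60403 - 190599\right) + T = \left(-60403 - 190599\right) + 0 = -251002 + 0 = -251002$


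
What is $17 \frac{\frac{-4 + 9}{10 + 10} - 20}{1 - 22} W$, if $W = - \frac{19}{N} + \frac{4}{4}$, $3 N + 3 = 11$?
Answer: $- \frac{9401}{96} \approx -97.927$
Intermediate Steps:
$N = \frac{8}{3}$ ($N = -1 + \frac{1}{3} \cdot 11 = -1 + \frac{11}{3} = \frac{8}{3} \approx 2.6667$)
$W = - \frac{49}{8}$ ($W = - \frac{19}{\frac{8}{3}} + \frac{4}{4} = \left(-19\right) \frac{3}{8} + 4 \cdot \frac{1}{4} = - \frac{57}{8} + 1 = - \frac{49}{8} \approx -6.125$)
$17 \frac{\frac{-4 + 9}{10 + 10} - 20}{1 - 22} W = 17 \frac{\frac{-4 + 9}{10 + 10} - 20}{1 - 22} \left(- \frac{49}{8}\right) = 17 \frac{\frac{5}{20} - 20}{-21} \left(- \frac{49}{8}\right) = 17 \left(5 \cdot \frac{1}{20} - 20\right) \left(- \frac{1}{21}\right) \left(- \frac{49}{8}\right) = 17 \left(\frac{1}{4} - 20\right) \left(- \frac{1}{21}\right) \left(- \frac{49}{8}\right) = 17 \left(\left(- \frac{79}{4}\right) \left(- \frac{1}{21}\right)\right) \left(- \frac{49}{8}\right) = 17 \cdot \frac{79}{84} \left(- \frac{49}{8}\right) = \frac{1343}{84} \left(- \frac{49}{8}\right) = - \frac{9401}{96}$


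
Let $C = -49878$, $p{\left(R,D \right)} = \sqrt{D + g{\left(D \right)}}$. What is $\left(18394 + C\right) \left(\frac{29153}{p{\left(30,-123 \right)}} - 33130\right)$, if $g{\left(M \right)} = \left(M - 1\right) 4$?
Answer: $1043064920 + \frac{917853052 i \sqrt{619}}{619} \approx 1.0431 \cdot 10^{9} + 3.6892 \cdot 10^{7} i$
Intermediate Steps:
$g{\left(M \right)} = -4 + 4 M$ ($g{\left(M \right)} = \left(-1 + M\right) 4 = -4 + 4 M$)
$p{\left(R,D \right)} = \sqrt{-4 + 5 D}$ ($p{\left(R,D \right)} = \sqrt{D + \left(-4 + 4 D\right)} = \sqrt{-4 + 5 D}$)
$\left(18394 + C\right) \left(\frac{29153}{p{\left(30,-123 \right)}} - 33130\right) = \left(18394 - 49878\right) \left(\frac{29153}{\sqrt{-4 + 5 \left(-123\right)}} - 33130\right) = - 31484 \left(\frac{29153}{\sqrt{-4 - 615}} - 33130\right) = - 31484 \left(\frac{29153}{\sqrt{-619}} - 33130\right) = - 31484 \left(\frac{29153}{i \sqrt{619}} - 33130\right) = - 31484 \left(29153 \left(- \frac{i \sqrt{619}}{619}\right) - 33130\right) = - 31484 \left(- \frac{29153 i \sqrt{619}}{619} - 33130\right) = - 31484 \left(-33130 - \frac{29153 i \sqrt{619}}{619}\right) = 1043064920 + \frac{917853052 i \sqrt{619}}{619}$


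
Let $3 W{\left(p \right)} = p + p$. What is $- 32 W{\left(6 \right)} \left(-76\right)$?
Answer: $9728$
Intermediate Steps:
$W{\left(p \right)} = \frac{2 p}{3}$ ($W{\left(p \right)} = \frac{p + p}{3} = \frac{2 p}{3}$)
$- 32 W{\left(6 \right)} \left(-76\right) = - 32 \cdot \frac{2}{3} \cdot 6 \left(-76\right) = \left(-32\right) 4 \left(-76\right) = \left(-128\right) \left(-76\right) = 9728$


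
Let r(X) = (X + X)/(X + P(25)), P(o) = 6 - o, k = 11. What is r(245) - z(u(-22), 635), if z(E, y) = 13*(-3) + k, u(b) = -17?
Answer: 3409/113 ≈ 30.168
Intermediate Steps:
z(E, y) = -28 (z(E, y) = 13*(-3) + 11 = -39 + 11 = -28)
r(X) = 2*X/(-19 + X) (r(X) = (X + X)/(X + (6 - 1*25)) = (2*X)/(X + (6 - 25)) = (2*X)/(X - 19) = (2*X)/(-19 + X) = 2*X/(-19 + X))
r(245) - z(u(-22), 635) = 2*245/(-19 + 245) - 1*(-28) = 2*245/226 + 28 = 2*245*(1/226) + 28 = 245/113 + 28 = 3409/113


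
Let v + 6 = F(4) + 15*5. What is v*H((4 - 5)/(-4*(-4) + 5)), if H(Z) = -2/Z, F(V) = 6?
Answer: 3150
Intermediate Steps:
v = 75 (v = -6 + (6 + 15*5) = -6 + (6 + 75) = -6 + 81 = 75)
v*H((4 - 5)/(-4*(-4) + 5)) = 75*(-2*(-4*(-4) + 5)/(4 - 5)) = 75*(-2/((-1/(16 + 5)))) = 75*(-2/((-1/21))) = 75*(-2/((-1*1/21))) = 75*(-2/(-1/21)) = 75*(-2*(-21)) = 75*42 = 3150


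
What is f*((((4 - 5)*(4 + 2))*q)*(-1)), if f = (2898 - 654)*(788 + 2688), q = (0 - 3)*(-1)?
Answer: 140402592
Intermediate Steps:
q = 3 (q = -3*(-1) = 3)
f = 7800144 (f = 2244*3476 = 7800144)
f*((((4 - 5)*(4 + 2))*q)*(-1)) = 7800144*((((4 - 5)*(4 + 2))*3)*(-1)) = 7800144*((-1*6*3)*(-1)) = 7800144*(-6*3*(-1)) = 7800144*(-18*(-1)) = 7800144*18 = 140402592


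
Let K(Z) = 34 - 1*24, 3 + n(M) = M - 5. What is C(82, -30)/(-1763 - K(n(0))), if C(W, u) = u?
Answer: 10/591 ≈ 0.016920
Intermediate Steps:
n(M) = -8 + M (n(M) = -3 + (M - 5) = -3 + (-5 + M) = -8 + M)
K(Z) = 10 (K(Z) = 34 - 24 = 10)
C(82, -30)/(-1763 - K(n(0))) = -30/(-1763 - 1*10) = -30/(-1763 - 10) = -30/(-1773) = -30*(-1/1773) = 10/591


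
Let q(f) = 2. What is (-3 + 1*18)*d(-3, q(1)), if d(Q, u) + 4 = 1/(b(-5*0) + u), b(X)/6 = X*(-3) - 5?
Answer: -1695/28 ≈ -60.536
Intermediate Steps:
b(X) = -30 - 18*X (b(X) = 6*(X*(-3) - 5) = 6*(-3*X - 5) = 6*(-5 - 3*X) = -30 - 18*X)
d(Q, u) = -4 + 1/(-30 + u) (d(Q, u) = -4 + 1/((-30 - (-90)*0) + u) = -4 + 1/((-30 - 18*0) + u) = -4 + 1/((-30 + 0) + u) = -4 + 1/(-30 + u))
(-3 + 1*18)*d(-3, q(1)) = (-3 + 1*18)*((121 - 4*2)/(-30 + 2)) = (-3 + 18)*((121 - 8)/(-28)) = 15*(-1/28*113) = 15*(-113/28) = -1695/28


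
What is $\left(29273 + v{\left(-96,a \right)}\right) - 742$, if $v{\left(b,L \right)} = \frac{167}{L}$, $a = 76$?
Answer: $\frac{2168523}{76} \approx 28533.0$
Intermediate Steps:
$\left(29273 + v{\left(-96,a \right)}\right) - 742 = \left(29273 + \frac{167}{76}\right) - 742 = \frac{2224915}{76} - 742 = \frac{2168523}{76}$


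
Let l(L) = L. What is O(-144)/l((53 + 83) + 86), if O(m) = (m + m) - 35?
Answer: -323/222 ≈ -1.4550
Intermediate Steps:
O(m) = -35 + 2*m (O(m) = 2*m - 35 = -35 + 2*m)
O(-144)/l((53 + 83) + 86) = (-35 + 2*(-144))/((53 + 83) + 86) = (-35 - 288)/(136 + 86) = -323/222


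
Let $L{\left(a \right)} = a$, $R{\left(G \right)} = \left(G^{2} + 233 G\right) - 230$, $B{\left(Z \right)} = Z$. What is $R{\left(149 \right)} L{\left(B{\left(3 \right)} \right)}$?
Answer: $170064$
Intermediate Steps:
$R{\left(G \right)} = -230 + G^{2} + 233 G$
$R{\left(149 \right)} L{\left(B{\left(3 \right)} \right)} = \left(-230 + 149^{2} + 233 \cdot 149\right) 3 = \left(-230 + 22201 + 34717\right) 3 = 56688 \cdot 3 = 170064$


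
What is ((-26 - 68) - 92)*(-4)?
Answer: 744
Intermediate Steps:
((-26 - 68) - 92)*(-4) = (-94 - 92)*(-4) = -186*(-4) = 744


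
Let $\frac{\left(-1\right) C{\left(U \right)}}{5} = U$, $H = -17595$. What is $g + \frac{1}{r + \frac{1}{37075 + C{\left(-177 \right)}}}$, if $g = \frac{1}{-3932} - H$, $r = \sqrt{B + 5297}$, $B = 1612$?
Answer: $\frac{688763896459848039341}{39145433726376868} + \frac{10086731200 \sqrt{141}}{9955603694399} \approx 17595.0$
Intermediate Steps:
$C{\left(U \right)} = - 5 U$
$r = 7 \sqrt{141}$ ($r = \sqrt{1612 + 5297} = \sqrt{6909} = 7 \sqrt{141} \approx 83.12$)
$g = \frac{69183539}{3932}$ ($g = \frac{1}{-3932} - -17595 = - \frac{1}{3932} + 17595 = \frac{69183539}{3932} \approx 17595.0$)
$g + \frac{1}{r + \frac{1}{37075 + C{\left(-177 \right)}}} = \frac{69183539}{3932} + \frac{1}{7 \sqrt{141} + \frac{1}{37075 - -885}} = \frac{69183539}{3932} + \frac{1}{7 \sqrt{141} + \frac{1}{37075 + 885}} = \frac{69183539}{3932} + \frac{1}{7 \sqrt{141} + \frac{1}{37960}} = \frac{69183539}{3932} + \frac{1}{\frac{1}{37960} + 7 \sqrt{141}}$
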